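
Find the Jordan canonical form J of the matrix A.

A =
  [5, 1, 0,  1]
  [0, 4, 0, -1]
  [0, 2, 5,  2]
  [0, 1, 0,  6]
J_2(5) ⊕ J_1(5) ⊕ J_1(5)

The characteristic polynomial is
  det(x·I − A) = x^4 - 20*x^3 + 150*x^2 - 500*x + 625 = (x - 5)^4

Eigenvalues and multiplicities (the geometric multiplicity of λ is n − rank(A − λI), which equals the number of Jordan blocks for λ):
  λ = 5: algebraic multiplicity = 4, geometric multiplicity = 3

Determining the block sizes for each eigenvalue:
  λ = 5: 3 blocks summing to 4 forces exactly one block of size 2 and the rest size 1 → block sizes [2, 1, 1]

Assembling the blocks gives a Jordan form
J =
  [5, 1, 0, 0]
  [0, 5, 0, 0]
  [0, 0, 5, 0]
  [0, 0, 0, 5]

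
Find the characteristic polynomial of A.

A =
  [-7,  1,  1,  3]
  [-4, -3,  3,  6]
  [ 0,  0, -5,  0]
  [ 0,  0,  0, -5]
x^4 + 20*x^3 + 150*x^2 + 500*x + 625

Expanding det(x·I − A) (e.g. by cofactor expansion or by noting that A is similar to its Jordan form J, which has the same characteristic polynomial as A) gives
  χ_A(x) = x^4 + 20*x^3 + 150*x^2 + 500*x + 625
which factors as (x + 5)^4. The eigenvalues (with algebraic multiplicities) are λ = -5 with multiplicity 4.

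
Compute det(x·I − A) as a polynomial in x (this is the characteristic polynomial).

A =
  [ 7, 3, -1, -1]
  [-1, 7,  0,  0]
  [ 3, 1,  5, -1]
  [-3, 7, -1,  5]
x^4 - 24*x^3 + 216*x^2 - 864*x + 1296

Expanding det(x·I − A) (e.g. by cofactor expansion or by noting that A is similar to its Jordan form J, which has the same characteristic polynomial as A) gives
  χ_A(x) = x^4 - 24*x^3 + 216*x^2 - 864*x + 1296
which factors as (x - 6)^4. The eigenvalues (with algebraic multiplicities) are λ = 6 with multiplicity 4.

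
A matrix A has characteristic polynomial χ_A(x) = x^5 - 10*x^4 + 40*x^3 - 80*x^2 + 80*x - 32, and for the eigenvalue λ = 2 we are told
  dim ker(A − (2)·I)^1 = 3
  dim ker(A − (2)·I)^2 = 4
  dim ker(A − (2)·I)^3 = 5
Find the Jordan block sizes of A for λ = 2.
Block sizes for λ = 2: [3, 1, 1]

From the dimensions of kernels of powers, the number of Jordan blocks of size at least j is d_j − d_{j−1} where d_j = dim ker(N^j) (with d_0 = 0). Computing the differences gives [3, 1, 1].
The number of blocks of size exactly k is (#blocks of size ≥ k) − (#blocks of size ≥ k + 1), so the partition is: 2 block(s) of size 1, 1 block(s) of size 3.
In nonincreasing order the block sizes are [3, 1, 1].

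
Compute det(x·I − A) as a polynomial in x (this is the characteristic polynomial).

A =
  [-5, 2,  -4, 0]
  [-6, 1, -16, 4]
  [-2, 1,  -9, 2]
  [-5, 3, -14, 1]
x^4 + 12*x^3 + 54*x^2 + 108*x + 81

Expanding det(x·I − A) (e.g. by cofactor expansion or by noting that A is similar to its Jordan form J, which has the same characteristic polynomial as A) gives
  χ_A(x) = x^4 + 12*x^3 + 54*x^2 + 108*x + 81
which factors as (x + 3)^4. The eigenvalues (with algebraic multiplicities) are λ = -3 with multiplicity 4.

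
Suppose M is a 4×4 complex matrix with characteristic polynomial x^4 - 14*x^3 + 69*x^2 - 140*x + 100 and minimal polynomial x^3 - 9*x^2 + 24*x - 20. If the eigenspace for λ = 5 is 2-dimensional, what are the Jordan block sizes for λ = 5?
Block sizes for λ = 5: [1, 1]

Step 1 — from the characteristic polynomial, algebraic multiplicity of λ = 5 is 2. From dim ker(M − (5)·I) = 2, there are exactly 2 Jordan blocks for λ = 5.
Step 2 — from the minimal polynomial, the factor (x − 5) tells us the largest block for λ = 5 has size 1.
Step 3 — with total size 2, 2 blocks, and largest block 1, the block sizes (in nonincreasing order) are [1, 1].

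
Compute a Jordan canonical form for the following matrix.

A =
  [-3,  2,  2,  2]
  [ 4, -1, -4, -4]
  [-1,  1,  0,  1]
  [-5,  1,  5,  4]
J_2(-1) ⊕ J_1(-1) ⊕ J_1(3)

The characteristic polynomial is
  det(x·I − A) = x^4 - 6*x^2 - 8*x - 3 = (x - 3)*(x + 1)^3

Eigenvalues and multiplicities (the geometric multiplicity of λ is n − rank(A − λI), which equals the number of Jordan blocks for λ):
  λ = -1: algebraic multiplicity = 3, geometric multiplicity = 2
  λ = 3: algebraic multiplicity = 1, geometric multiplicity = 1

Determining the block sizes for each eigenvalue:
  λ = -1: 2 blocks summing to 3 forces exactly one block of size 2 and the rest size 1 → block sizes [2, 1]
  λ = 3: one block (gm = 1), so the single block has size am = 1 → block sizes [1]

Assembling the blocks gives a Jordan form
J =
  [-1,  1,  0, 0]
  [ 0, -1,  0, 0]
  [ 0,  0, -1, 0]
  [ 0,  0,  0, 3]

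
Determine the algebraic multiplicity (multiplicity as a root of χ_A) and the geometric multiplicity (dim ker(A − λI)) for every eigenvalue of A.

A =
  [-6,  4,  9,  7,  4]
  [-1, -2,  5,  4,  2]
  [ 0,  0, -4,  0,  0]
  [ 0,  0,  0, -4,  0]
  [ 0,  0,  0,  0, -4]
λ = -4: alg = 5, geom = 3

Step 1 — factor the characteristic polynomial to read off the algebraic multiplicities:
  χ_A(x) = (x + 4)^5

Step 2 — compute geometric multiplicities via the rank-nullity identity g(λ) = n − rank(A − λI):
  rank(A − (-4)·I) = 2, so dim ker(A − (-4)·I) = n − 2 = 3

Summary:
  λ = -4: algebraic multiplicity = 5, geometric multiplicity = 3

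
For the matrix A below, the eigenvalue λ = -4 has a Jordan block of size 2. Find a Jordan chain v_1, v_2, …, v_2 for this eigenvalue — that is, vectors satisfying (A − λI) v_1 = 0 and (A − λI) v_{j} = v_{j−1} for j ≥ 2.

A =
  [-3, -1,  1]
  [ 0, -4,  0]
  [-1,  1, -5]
A Jordan chain for λ = -4 of length 2:
v_1 = (1, 0, -1)ᵀ
v_2 = (1, 0, 0)ᵀ

Let N = A − (-4)·I. We want v_2 with N^2 v_2 = 0 but N^1 v_2 ≠ 0; then v_{j-1} := N · v_j for j = 2, …, 2.

Pick v_2 = (1, 0, 0)ᵀ.
Then v_1 = N · v_2 = (1, 0, -1)ᵀ.

Sanity check: (A − (-4)·I) v_1 = (0, 0, 0)ᵀ = 0. ✓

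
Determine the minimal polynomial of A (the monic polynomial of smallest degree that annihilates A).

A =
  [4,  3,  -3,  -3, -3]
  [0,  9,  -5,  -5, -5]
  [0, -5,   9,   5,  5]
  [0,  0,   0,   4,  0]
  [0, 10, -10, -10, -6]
x^2 - 8*x + 16

The characteristic polynomial is χ_A(x) = (x - 4)^5, so the eigenvalues are known. The minimal polynomial is
  m_A(x) = Π_λ (x − λ)^{k_λ}
where k_λ is the size of the *largest* Jordan block for λ (equivalently, the smallest k with (A − λI)^k v = 0 for every generalised eigenvector v of λ).

  λ = 4: largest Jordan block has size 2, contributing (x − 4)^2

So m_A(x) = (x - 4)^2 = x^2 - 8*x + 16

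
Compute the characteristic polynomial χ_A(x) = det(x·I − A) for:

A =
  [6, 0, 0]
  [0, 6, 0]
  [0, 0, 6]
x^3 - 18*x^2 + 108*x - 216

Expanding det(x·I − A) (e.g. by cofactor expansion or by noting that A is similar to its Jordan form J, which has the same characteristic polynomial as A) gives
  χ_A(x) = x^3 - 18*x^2 + 108*x - 216
which factors as (x - 6)^3. The eigenvalues (with algebraic multiplicities) are λ = 6 with multiplicity 3.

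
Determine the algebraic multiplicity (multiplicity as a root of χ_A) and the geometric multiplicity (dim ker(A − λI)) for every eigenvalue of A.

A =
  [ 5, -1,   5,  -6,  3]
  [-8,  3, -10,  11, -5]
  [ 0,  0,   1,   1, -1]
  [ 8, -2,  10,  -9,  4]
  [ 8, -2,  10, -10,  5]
λ = 1: alg = 5, geom = 3

Step 1 — factor the characteristic polynomial to read off the algebraic multiplicities:
  χ_A(x) = (x - 1)^5

Step 2 — compute geometric multiplicities via the rank-nullity identity g(λ) = n − rank(A − λI):
  rank(A − (1)·I) = 2, so dim ker(A − (1)·I) = n − 2 = 3

Summary:
  λ = 1: algebraic multiplicity = 5, geometric multiplicity = 3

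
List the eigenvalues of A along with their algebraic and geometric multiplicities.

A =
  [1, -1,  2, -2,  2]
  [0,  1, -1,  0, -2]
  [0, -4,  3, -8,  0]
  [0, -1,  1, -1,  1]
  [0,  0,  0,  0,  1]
λ = 1: alg = 5, geom = 2

Step 1 — factor the characteristic polynomial to read off the algebraic multiplicities:
  χ_A(x) = (x - 1)^5

Step 2 — compute geometric multiplicities via the rank-nullity identity g(λ) = n − rank(A − λI):
  rank(A − (1)·I) = 3, so dim ker(A − (1)·I) = n − 3 = 2

Summary:
  λ = 1: algebraic multiplicity = 5, geometric multiplicity = 2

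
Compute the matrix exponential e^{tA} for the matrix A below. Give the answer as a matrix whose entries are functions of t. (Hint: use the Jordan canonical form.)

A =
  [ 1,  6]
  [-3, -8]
e^{tA} =
  [2*exp(-2*t) - exp(-5*t), 2*exp(-2*t) - 2*exp(-5*t)]
  [-exp(-2*t) + exp(-5*t), -exp(-2*t) + 2*exp(-5*t)]

Strategy: write A = P · J · P⁻¹ where J is a Jordan canonical form, so e^{tA} = P · e^{tJ} · P⁻¹, and e^{tJ} can be computed block-by-block.

A has Jordan form
J =
  [-5,  0]
  [ 0, -2]
(up to reordering of blocks).

Per-block formulas:
  For a 1×1 block at λ = -2: exp(t · [-2]) = [e^(-2t)].
  For a 1×1 block at λ = -5: exp(t · [-5]) = [e^(-5t)].

After assembling e^{tJ} and conjugating by P, we get:

e^{tA} =
  [2*exp(-2*t) - exp(-5*t), 2*exp(-2*t) - 2*exp(-5*t)]
  [-exp(-2*t) + exp(-5*t), -exp(-2*t) + 2*exp(-5*t)]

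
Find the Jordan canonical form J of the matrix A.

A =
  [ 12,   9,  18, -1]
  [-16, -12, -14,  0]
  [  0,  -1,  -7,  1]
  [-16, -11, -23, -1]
J_3(-4) ⊕ J_1(4)

The characteristic polynomial is
  det(x·I − A) = x^4 + 8*x^3 - 128*x - 256 = (x - 4)*(x + 4)^3

Eigenvalues and multiplicities (the geometric multiplicity of λ is n − rank(A − λI), which equals the number of Jordan blocks for λ):
  λ = -4: algebraic multiplicity = 3, geometric multiplicity = 1
  λ = 4: algebraic multiplicity = 1, geometric multiplicity = 1

Determining the block sizes for each eigenvalue:
  λ = -4: one block (gm = 1), so the single block has size am = 3 → block sizes [3]
  λ = 4: one block (gm = 1), so the single block has size am = 1 → block sizes [1]

Assembling the blocks gives a Jordan form
J =
  [-4,  1,  0, 0]
  [ 0, -4,  1, 0]
  [ 0,  0, -4, 0]
  [ 0,  0,  0, 4]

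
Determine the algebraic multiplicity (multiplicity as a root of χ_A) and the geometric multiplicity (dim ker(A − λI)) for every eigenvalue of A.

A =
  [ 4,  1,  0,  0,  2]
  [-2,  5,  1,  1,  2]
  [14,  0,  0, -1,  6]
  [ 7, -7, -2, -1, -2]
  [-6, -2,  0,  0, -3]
λ = 1: alg = 5, geom = 3

Step 1 — factor the characteristic polynomial to read off the algebraic multiplicities:
  χ_A(x) = (x - 1)^5

Step 2 — compute geometric multiplicities via the rank-nullity identity g(λ) = n − rank(A − λI):
  rank(A − (1)·I) = 2, so dim ker(A − (1)·I) = n − 2 = 3

Summary:
  λ = 1: algebraic multiplicity = 5, geometric multiplicity = 3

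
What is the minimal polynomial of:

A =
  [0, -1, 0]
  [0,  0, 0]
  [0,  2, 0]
x^2

The characteristic polynomial is χ_A(x) = x^3, so the eigenvalues are known. The minimal polynomial is
  m_A(x) = Π_λ (x − λ)^{k_λ}
where k_λ is the size of the *largest* Jordan block for λ (equivalently, the smallest k with (A − λI)^k v = 0 for every generalised eigenvector v of λ).

  λ = 0: largest Jordan block has size 2, contributing (x − 0)^2

So m_A(x) = x^2 = x^2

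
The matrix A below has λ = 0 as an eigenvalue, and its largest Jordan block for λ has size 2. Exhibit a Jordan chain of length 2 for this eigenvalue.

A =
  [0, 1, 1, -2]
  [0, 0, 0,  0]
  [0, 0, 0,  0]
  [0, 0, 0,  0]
A Jordan chain for λ = 0 of length 2:
v_1 = (1, 0, 0, 0)ᵀ
v_2 = (0, 1, 0, 0)ᵀ

Let N = A − (0)·I. We want v_2 with N^2 v_2 = 0 but N^1 v_2 ≠ 0; then v_{j-1} := N · v_j for j = 2, …, 2.

Pick v_2 = (0, 1, 0, 0)ᵀ.
Then v_1 = N · v_2 = (1, 0, 0, 0)ᵀ.

Sanity check: (A − (0)·I) v_1 = (0, 0, 0, 0)ᵀ = 0. ✓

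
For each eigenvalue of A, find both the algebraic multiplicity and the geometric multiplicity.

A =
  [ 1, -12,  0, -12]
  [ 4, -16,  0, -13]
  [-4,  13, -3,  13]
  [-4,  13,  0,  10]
λ = -3: alg = 3, geom = 2; λ = 1: alg = 1, geom = 1

Step 1 — factor the characteristic polynomial to read off the algebraic multiplicities:
  χ_A(x) = (x - 1)*(x + 3)^3

Step 2 — compute geometric multiplicities via the rank-nullity identity g(λ) = n − rank(A − λI):
  rank(A − (-3)·I) = 2, so dim ker(A − (-3)·I) = n − 2 = 2
  rank(A − (1)·I) = 3, so dim ker(A − (1)·I) = n − 3 = 1

Summary:
  λ = -3: algebraic multiplicity = 3, geometric multiplicity = 2
  λ = 1: algebraic multiplicity = 1, geometric multiplicity = 1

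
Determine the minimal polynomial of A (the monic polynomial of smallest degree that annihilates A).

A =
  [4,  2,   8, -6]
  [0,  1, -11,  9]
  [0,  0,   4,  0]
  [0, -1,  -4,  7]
x^3 - 12*x^2 + 48*x - 64

The characteristic polynomial is χ_A(x) = (x - 4)^4, so the eigenvalues are known. The minimal polynomial is
  m_A(x) = Π_λ (x − λ)^{k_λ}
where k_λ is the size of the *largest* Jordan block for λ (equivalently, the smallest k with (A − λI)^k v = 0 for every generalised eigenvector v of λ).

  λ = 4: largest Jordan block has size 3, contributing (x − 4)^3

So m_A(x) = (x - 4)^3 = x^3 - 12*x^2 + 48*x - 64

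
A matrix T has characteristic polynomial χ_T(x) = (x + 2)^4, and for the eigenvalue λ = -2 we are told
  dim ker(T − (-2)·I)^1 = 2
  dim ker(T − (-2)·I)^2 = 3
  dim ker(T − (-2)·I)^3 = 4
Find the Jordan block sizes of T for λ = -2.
Block sizes for λ = -2: [3, 1]

From the dimensions of kernels of powers, the number of Jordan blocks of size at least j is d_j − d_{j−1} where d_j = dim ker(N^j) (with d_0 = 0). Computing the differences gives [2, 1, 1].
The number of blocks of size exactly k is (#blocks of size ≥ k) − (#blocks of size ≥ k + 1), so the partition is: 1 block(s) of size 1, 1 block(s) of size 3.
In nonincreasing order the block sizes are [3, 1].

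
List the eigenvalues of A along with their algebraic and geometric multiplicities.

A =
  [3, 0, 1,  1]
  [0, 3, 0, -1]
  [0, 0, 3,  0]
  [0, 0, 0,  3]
λ = 3: alg = 4, geom = 2

Step 1 — factor the characteristic polynomial to read off the algebraic multiplicities:
  χ_A(x) = (x - 3)^4

Step 2 — compute geometric multiplicities via the rank-nullity identity g(λ) = n − rank(A − λI):
  rank(A − (3)·I) = 2, so dim ker(A − (3)·I) = n − 2 = 2

Summary:
  λ = 3: algebraic multiplicity = 4, geometric multiplicity = 2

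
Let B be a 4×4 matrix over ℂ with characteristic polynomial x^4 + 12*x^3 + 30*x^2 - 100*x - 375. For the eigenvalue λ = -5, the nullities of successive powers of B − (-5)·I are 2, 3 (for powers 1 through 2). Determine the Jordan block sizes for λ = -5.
Block sizes for λ = -5: [2, 1]

From the dimensions of kernels of powers, the number of Jordan blocks of size at least j is d_j − d_{j−1} where d_j = dim ker(N^j) (with d_0 = 0). Computing the differences gives [2, 1].
The number of blocks of size exactly k is (#blocks of size ≥ k) − (#blocks of size ≥ k + 1), so the partition is: 1 block(s) of size 1, 1 block(s) of size 2.
In nonincreasing order the block sizes are [2, 1].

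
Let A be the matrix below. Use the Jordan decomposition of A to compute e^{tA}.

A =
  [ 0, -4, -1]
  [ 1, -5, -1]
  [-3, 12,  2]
e^{tA} =
  [t*exp(-t) + exp(-t), -4*t*exp(-t), -t*exp(-t)]
  [t*exp(-t), -4*t*exp(-t) + exp(-t), -t*exp(-t)]
  [-3*t*exp(-t), 12*t*exp(-t), 3*t*exp(-t) + exp(-t)]

Strategy: write A = P · J · P⁻¹ where J is a Jordan canonical form, so e^{tA} = P · e^{tJ} · P⁻¹, and e^{tJ} can be computed block-by-block.

A has Jordan form
J =
  [-1,  1,  0]
  [ 0, -1,  0]
  [ 0,  0, -1]
(up to reordering of blocks).

Per-block formulas:
  For a 1×1 block at λ = -1: exp(t · [-1]) = [e^(-1t)].
  For a 2×2 Jordan block J_2(-1): exp(t · J_2(-1)) = e^(-1t)·(I + t·N), where N is the 2×2 nilpotent shift.

After assembling e^{tJ} and conjugating by P, we get:

e^{tA} =
  [t*exp(-t) + exp(-t), -4*t*exp(-t), -t*exp(-t)]
  [t*exp(-t), -4*t*exp(-t) + exp(-t), -t*exp(-t)]
  [-3*t*exp(-t), 12*t*exp(-t), 3*t*exp(-t) + exp(-t)]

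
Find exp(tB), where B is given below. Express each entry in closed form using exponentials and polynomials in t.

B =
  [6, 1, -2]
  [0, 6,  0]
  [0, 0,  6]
e^{tB} =
  [exp(6*t), t*exp(6*t), -2*t*exp(6*t)]
  [0, exp(6*t), 0]
  [0, 0, exp(6*t)]

Strategy: write B = P · J · P⁻¹ where J is a Jordan canonical form, so e^{tB} = P · e^{tJ} · P⁻¹, and e^{tJ} can be computed block-by-block.

B has Jordan form
J =
  [6, 1, 0]
  [0, 6, 0]
  [0, 0, 6]
(up to reordering of blocks).

Per-block formulas:
  For a 2×2 Jordan block J_2(6): exp(t · J_2(6)) = e^(6t)·(I + t·N), where N is the 2×2 nilpotent shift.
  For a 1×1 block at λ = 6: exp(t · [6]) = [e^(6t)].

After assembling e^{tJ} and conjugating by P, we get:

e^{tB} =
  [exp(6*t), t*exp(6*t), -2*t*exp(6*t)]
  [0, exp(6*t), 0]
  [0, 0, exp(6*t)]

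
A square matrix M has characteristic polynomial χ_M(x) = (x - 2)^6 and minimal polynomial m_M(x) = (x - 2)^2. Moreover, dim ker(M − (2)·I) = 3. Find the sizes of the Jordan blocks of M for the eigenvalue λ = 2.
Block sizes for λ = 2: [2, 2, 2]

Step 1 — from the characteristic polynomial, algebraic multiplicity of λ = 2 is 6. From dim ker(M − (2)·I) = 3, there are exactly 3 Jordan blocks for λ = 2.
Step 2 — from the minimal polynomial, the factor (x − 2)^2 tells us the largest block for λ = 2 has size 2.
Step 3 — with total size 6, 3 blocks, and largest block 2, the block sizes (in nonincreasing order) are [2, 2, 2].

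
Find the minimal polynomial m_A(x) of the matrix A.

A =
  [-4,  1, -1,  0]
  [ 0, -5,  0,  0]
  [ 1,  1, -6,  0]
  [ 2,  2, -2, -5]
x^2 + 10*x + 25

The characteristic polynomial is χ_A(x) = (x + 5)^4, so the eigenvalues are known. The minimal polynomial is
  m_A(x) = Π_λ (x − λ)^{k_λ}
where k_λ is the size of the *largest* Jordan block for λ (equivalently, the smallest k with (A − λI)^k v = 0 for every generalised eigenvector v of λ).

  λ = -5: largest Jordan block has size 2, contributing (x + 5)^2

So m_A(x) = (x + 5)^2 = x^2 + 10*x + 25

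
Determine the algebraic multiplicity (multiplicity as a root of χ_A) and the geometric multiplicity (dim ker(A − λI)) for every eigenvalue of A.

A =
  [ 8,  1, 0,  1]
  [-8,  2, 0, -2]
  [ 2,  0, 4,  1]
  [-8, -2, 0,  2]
λ = 4: alg = 4, geom = 2

Step 1 — factor the characteristic polynomial to read off the algebraic multiplicities:
  χ_A(x) = (x - 4)^4

Step 2 — compute geometric multiplicities via the rank-nullity identity g(λ) = n − rank(A − λI):
  rank(A − (4)·I) = 2, so dim ker(A − (4)·I) = n − 2 = 2

Summary:
  λ = 4: algebraic multiplicity = 4, geometric multiplicity = 2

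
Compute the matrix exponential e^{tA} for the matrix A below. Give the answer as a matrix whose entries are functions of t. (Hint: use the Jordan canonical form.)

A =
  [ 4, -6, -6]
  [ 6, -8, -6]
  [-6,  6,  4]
e^{tA} =
  [exp(4*t), -exp(4*t) + exp(-2*t), -exp(4*t) + exp(-2*t)]
  [exp(4*t) - exp(-2*t), -exp(4*t) + 2*exp(-2*t), -exp(4*t) + exp(-2*t)]
  [-exp(4*t) + exp(-2*t), exp(4*t) - exp(-2*t), exp(4*t)]

Strategy: write A = P · J · P⁻¹ where J is a Jordan canonical form, so e^{tA} = P · e^{tJ} · P⁻¹, and e^{tJ} can be computed block-by-block.

A has Jordan form
J =
  [-2,  0, 0]
  [ 0, -2, 0]
  [ 0,  0, 4]
(up to reordering of blocks).

Per-block formulas:
  For a 1×1 block at λ = 4: exp(t · [4]) = [e^(4t)].
  For a 1×1 block at λ = -2: exp(t · [-2]) = [e^(-2t)].

After assembling e^{tJ} and conjugating by P, we get:

e^{tA} =
  [exp(4*t), -exp(4*t) + exp(-2*t), -exp(4*t) + exp(-2*t)]
  [exp(4*t) - exp(-2*t), -exp(4*t) + 2*exp(-2*t), -exp(4*t) + exp(-2*t)]
  [-exp(4*t) + exp(-2*t), exp(4*t) - exp(-2*t), exp(4*t)]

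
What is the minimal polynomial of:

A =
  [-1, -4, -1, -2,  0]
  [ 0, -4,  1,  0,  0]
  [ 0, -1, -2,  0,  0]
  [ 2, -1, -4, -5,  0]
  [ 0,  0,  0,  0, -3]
x^3 + 9*x^2 + 27*x + 27

The characteristic polynomial is χ_A(x) = (x + 3)^5, so the eigenvalues are known. The minimal polynomial is
  m_A(x) = Π_λ (x − λ)^{k_λ}
where k_λ is the size of the *largest* Jordan block for λ (equivalently, the smallest k with (A − λI)^k v = 0 for every generalised eigenvector v of λ).

  λ = -3: largest Jordan block has size 3, contributing (x + 3)^3

So m_A(x) = (x + 3)^3 = x^3 + 9*x^2 + 27*x + 27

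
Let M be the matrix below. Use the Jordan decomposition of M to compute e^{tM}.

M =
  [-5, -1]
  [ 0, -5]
e^{tM} =
  [exp(-5*t), -t*exp(-5*t)]
  [0, exp(-5*t)]

Strategy: write M = P · J · P⁻¹ where J is a Jordan canonical form, so e^{tM} = P · e^{tJ} · P⁻¹, and e^{tJ} can be computed block-by-block.

M has Jordan form
J =
  [-5,  1]
  [ 0, -5]
(up to reordering of blocks).

Per-block formulas:
  For a 2×2 Jordan block J_2(-5): exp(t · J_2(-5)) = e^(-5t)·(I + t·N), where N is the 2×2 nilpotent shift.

After assembling e^{tJ} and conjugating by P, we get:

e^{tM} =
  [exp(-5*t), -t*exp(-5*t)]
  [0, exp(-5*t)]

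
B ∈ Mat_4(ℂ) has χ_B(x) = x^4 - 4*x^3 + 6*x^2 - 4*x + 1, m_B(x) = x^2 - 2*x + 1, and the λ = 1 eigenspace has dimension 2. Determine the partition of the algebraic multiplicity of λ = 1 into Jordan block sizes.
Block sizes for λ = 1: [2, 2]

Step 1 — from the characteristic polynomial, algebraic multiplicity of λ = 1 is 4. From dim ker(B − (1)·I) = 2, there are exactly 2 Jordan blocks for λ = 1.
Step 2 — from the minimal polynomial, the factor (x − 1)^2 tells us the largest block for λ = 1 has size 2.
Step 3 — with total size 4, 2 blocks, and largest block 2, the block sizes (in nonincreasing order) are [2, 2].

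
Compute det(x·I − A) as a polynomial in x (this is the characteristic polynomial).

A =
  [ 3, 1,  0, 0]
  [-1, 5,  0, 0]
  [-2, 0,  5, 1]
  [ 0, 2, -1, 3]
x^4 - 16*x^3 + 96*x^2 - 256*x + 256

Expanding det(x·I − A) (e.g. by cofactor expansion or by noting that A is similar to its Jordan form J, which has the same characteristic polynomial as A) gives
  χ_A(x) = x^4 - 16*x^3 + 96*x^2 - 256*x + 256
which factors as (x - 4)^4. The eigenvalues (with algebraic multiplicities) are λ = 4 with multiplicity 4.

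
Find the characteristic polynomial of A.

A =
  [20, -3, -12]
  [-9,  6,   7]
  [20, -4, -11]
x^3 - 15*x^2 + 75*x - 125

Expanding det(x·I − A) (e.g. by cofactor expansion or by noting that A is similar to its Jordan form J, which has the same characteristic polynomial as A) gives
  χ_A(x) = x^3 - 15*x^2 + 75*x - 125
which factors as (x - 5)^3. The eigenvalues (with algebraic multiplicities) are λ = 5 with multiplicity 3.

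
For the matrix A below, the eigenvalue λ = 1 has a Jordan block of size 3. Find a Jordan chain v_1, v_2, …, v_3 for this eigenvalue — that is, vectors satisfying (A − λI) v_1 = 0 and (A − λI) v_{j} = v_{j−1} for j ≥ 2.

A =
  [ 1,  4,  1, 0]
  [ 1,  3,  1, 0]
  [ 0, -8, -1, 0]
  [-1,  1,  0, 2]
A Jordan chain for λ = 1 of length 3:
v_1 = (4, 2, -8, 2)ᵀ
v_2 = (-8, -3, 16, -3)ᵀ
v_3 = (1, -2, 0, 0)ᵀ

Let N = A − (1)·I. We want v_3 with N^3 v_3 = 0 but N^2 v_3 ≠ 0; then v_{j-1} := N · v_j for j = 3, …, 2.

Pick v_3 = (1, -2, 0, 0)ᵀ.
Then v_2 = N · v_3 = (-8, -3, 16, -3)ᵀ.
Then v_1 = N · v_2 = (4, 2, -8, 2)ᵀ.

Sanity check: (A − (1)·I) v_1 = (0, 0, 0, 0)ᵀ = 0. ✓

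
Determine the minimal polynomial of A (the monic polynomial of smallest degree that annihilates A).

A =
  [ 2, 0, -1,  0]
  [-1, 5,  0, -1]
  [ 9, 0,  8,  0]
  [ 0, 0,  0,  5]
x^3 - 15*x^2 + 75*x - 125

The characteristic polynomial is χ_A(x) = (x - 5)^4, so the eigenvalues are known. The minimal polynomial is
  m_A(x) = Π_λ (x − λ)^{k_λ}
where k_λ is the size of the *largest* Jordan block for λ (equivalently, the smallest k with (A − λI)^k v = 0 for every generalised eigenvector v of λ).

  λ = 5: largest Jordan block has size 3, contributing (x − 5)^3

So m_A(x) = (x - 5)^3 = x^3 - 15*x^2 + 75*x - 125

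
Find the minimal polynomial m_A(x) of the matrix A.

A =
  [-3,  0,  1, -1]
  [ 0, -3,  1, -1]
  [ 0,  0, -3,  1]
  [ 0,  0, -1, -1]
x^3 + 7*x^2 + 16*x + 12

The characteristic polynomial is χ_A(x) = (x + 2)^2*(x + 3)^2, so the eigenvalues are known. The minimal polynomial is
  m_A(x) = Π_λ (x − λ)^{k_λ}
where k_λ is the size of the *largest* Jordan block for λ (equivalently, the smallest k with (A − λI)^k v = 0 for every generalised eigenvector v of λ).

  λ = -3: largest Jordan block has size 1, contributing (x + 3)
  λ = -2: largest Jordan block has size 2, contributing (x + 2)^2

So m_A(x) = (x + 2)^2*(x + 3) = x^3 + 7*x^2 + 16*x + 12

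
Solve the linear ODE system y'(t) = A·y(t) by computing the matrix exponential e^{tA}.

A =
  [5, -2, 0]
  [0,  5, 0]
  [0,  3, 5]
e^{tA} =
  [exp(5*t), -2*t*exp(5*t), 0]
  [0, exp(5*t), 0]
  [0, 3*t*exp(5*t), exp(5*t)]

Strategy: write A = P · J · P⁻¹ where J is a Jordan canonical form, so e^{tA} = P · e^{tJ} · P⁻¹, and e^{tJ} can be computed block-by-block.

A has Jordan form
J =
  [5, 1, 0]
  [0, 5, 0]
  [0, 0, 5]
(up to reordering of blocks).

Per-block formulas:
  For a 1×1 block at λ = 5: exp(t · [5]) = [e^(5t)].
  For a 2×2 Jordan block J_2(5): exp(t · J_2(5)) = e^(5t)·(I + t·N), where N is the 2×2 nilpotent shift.

After assembling e^{tJ} and conjugating by P, we get:

e^{tA} =
  [exp(5*t), -2*t*exp(5*t), 0]
  [0, exp(5*t), 0]
  [0, 3*t*exp(5*t), exp(5*t)]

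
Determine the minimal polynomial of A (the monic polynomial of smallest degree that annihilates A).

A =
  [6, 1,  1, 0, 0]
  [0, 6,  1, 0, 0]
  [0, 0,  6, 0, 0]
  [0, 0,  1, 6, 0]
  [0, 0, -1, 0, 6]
x^3 - 18*x^2 + 108*x - 216

The characteristic polynomial is χ_A(x) = (x - 6)^5, so the eigenvalues are known. The minimal polynomial is
  m_A(x) = Π_λ (x − λ)^{k_λ}
where k_λ is the size of the *largest* Jordan block for λ (equivalently, the smallest k with (A − λI)^k v = 0 for every generalised eigenvector v of λ).

  λ = 6: largest Jordan block has size 3, contributing (x − 6)^3

So m_A(x) = (x - 6)^3 = x^3 - 18*x^2 + 108*x - 216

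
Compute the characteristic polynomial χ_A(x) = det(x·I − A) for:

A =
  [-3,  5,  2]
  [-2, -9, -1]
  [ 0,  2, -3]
x^3 + 15*x^2 + 75*x + 125

Expanding det(x·I − A) (e.g. by cofactor expansion or by noting that A is similar to its Jordan form J, which has the same characteristic polynomial as A) gives
  χ_A(x) = x^3 + 15*x^2 + 75*x + 125
which factors as (x + 5)^3. The eigenvalues (with algebraic multiplicities) are λ = -5 with multiplicity 3.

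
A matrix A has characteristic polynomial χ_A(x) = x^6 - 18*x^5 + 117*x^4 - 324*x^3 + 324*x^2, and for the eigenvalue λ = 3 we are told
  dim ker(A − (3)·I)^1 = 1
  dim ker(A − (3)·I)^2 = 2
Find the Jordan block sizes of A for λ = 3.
Block sizes for λ = 3: [2]

From the dimensions of kernels of powers, the number of Jordan blocks of size at least j is d_j − d_{j−1} where d_j = dim ker(N^j) (with d_0 = 0). Computing the differences gives [1, 1].
The number of blocks of size exactly k is (#blocks of size ≥ k) − (#blocks of size ≥ k + 1), so the partition is: 1 block(s) of size 2.
In nonincreasing order the block sizes are [2].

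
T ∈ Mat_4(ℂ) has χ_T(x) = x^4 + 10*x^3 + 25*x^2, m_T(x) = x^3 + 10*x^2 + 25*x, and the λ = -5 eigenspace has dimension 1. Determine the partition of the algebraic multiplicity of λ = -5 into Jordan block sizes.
Block sizes for λ = -5: [2]

Step 1 — from the characteristic polynomial, algebraic multiplicity of λ = -5 is 2. From dim ker(T − (-5)·I) = 1, there are exactly 1 Jordan blocks for λ = -5.
Step 2 — from the minimal polynomial, the factor (x + 5)^2 tells us the largest block for λ = -5 has size 2.
Step 3 — with total size 2, 1 blocks, and largest block 2, the block sizes (in nonincreasing order) are [2].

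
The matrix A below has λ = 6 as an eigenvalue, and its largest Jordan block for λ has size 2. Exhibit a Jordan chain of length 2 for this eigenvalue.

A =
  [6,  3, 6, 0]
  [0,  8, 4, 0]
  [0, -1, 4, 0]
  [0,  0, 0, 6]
A Jordan chain for λ = 6 of length 2:
v_1 = (3, 2, -1, 0)ᵀ
v_2 = (0, 1, 0, 0)ᵀ

Let N = A − (6)·I. We want v_2 with N^2 v_2 = 0 but N^1 v_2 ≠ 0; then v_{j-1} := N · v_j for j = 2, …, 2.

Pick v_2 = (0, 1, 0, 0)ᵀ.
Then v_1 = N · v_2 = (3, 2, -1, 0)ᵀ.

Sanity check: (A − (6)·I) v_1 = (0, 0, 0, 0)ᵀ = 0. ✓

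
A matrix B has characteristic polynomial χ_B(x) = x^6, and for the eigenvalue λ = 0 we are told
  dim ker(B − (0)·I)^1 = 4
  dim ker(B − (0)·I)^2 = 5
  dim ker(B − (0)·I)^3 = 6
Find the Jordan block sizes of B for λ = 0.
Block sizes for λ = 0: [3, 1, 1, 1]

From the dimensions of kernels of powers, the number of Jordan blocks of size at least j is d_j − d_{j−1} where d_j = dim ker(N^j) (with d_0 = 0). Computing the differences gives [4, 1, 1].
The number of blocks of size exactly k is (#blocks of size ≥ k) − (#blocks of size ≥ k + 1), so the partition is: 3 block(s) of size 1, 1 block(s) of size 3.
In nonincreasing order the block sizes are [3, 1, 1, 1].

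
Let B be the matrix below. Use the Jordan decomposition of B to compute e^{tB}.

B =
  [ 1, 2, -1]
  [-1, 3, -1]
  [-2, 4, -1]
e^{tB} =
  [exp(t), 2*t*exp(t), -t*exp(t)]
  [-t*exp(t), -t^2*exp(t) + 2*t*exp(t) + exp(t), t^2*exp(t)/2 - t*exp(t)]
  [-2*t*exp(t), -2*t^2*exp(t) + 4*t*exp(t), t^2*exp(t) - 2*t*exp(t) + exp(t)]

Strategy: write B = P · J · P⁻¹ where J is a Jordan canonical form, so e^{tB} = P · e^{tJ} · P⁻¹, and e^{tJ} can be computed block-by-block.

B has Jordan form
J =
  [1, 1, 0]
  [0, 1, 1]
  [0, 0, 1]
(up to reordering of blocks).

Per-block formulas:
  For a 3×3 Jordan block J_3(1): exp(t · J_3(1)) = e^(1t)·(I + t·N + (t^2/2)·N^2), where N is the 3×3 nilpotent shift.

After assembling e^{tJ} and conjugating by P, we get:

e^{tB} =
  [exp(t), 2*t*exp(t), -t*exp(t)]
  [-t*exp(t), -t^2*exp(t) + 2*t*exp(t) + exp(t), t^2*exp(t)/2 - t*exp(t)]
  [-2*t*exp(t), -2*t^2*exp(t) + 4*t*exp(t), t^2*exp(t) - 2*t*exp(t) + exp(t)]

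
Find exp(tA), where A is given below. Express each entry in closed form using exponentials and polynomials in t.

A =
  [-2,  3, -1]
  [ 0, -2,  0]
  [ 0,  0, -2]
e^{tA} =
  [exp(-2*t), 3*t*exp(-2*t), -t*exp(-2*t)]
  [0, exp(-2*t), 0]
  [0, 0, exp(-2*t)]

Strategy: write A = P · J · P⁻¹ where J is a Jordan canonical form, so e^{tA} = P · e^{tJ} · P⁻¹, and e^{tJ} can be computed block-by-block.

A has Jordan form
J =
  [-2,  1,  0]
  [ 0, -2,  0]
  [ 0,  0, -2]
(up to reordering of blocks).

Per-block formulas:
  For a 2×2 Jordan block J_2(-2): exp(t · J_2(-2)) = e^(-2t)·(I + t·N), where N is the 2×2 nilpotent shift.
  For a 1×1 block at λ = -2: exp(t · [-2]) = [e^(-2t)].

After assembling e^{tJ} and conjugating by P, we get:

e^{tA} =
  [exp(-2*t), 3*t*exp(-2*t), -t*exp(-2*t)]
  [0, exp(-2*t), 0]
  [0, 0, exp(-2*t)]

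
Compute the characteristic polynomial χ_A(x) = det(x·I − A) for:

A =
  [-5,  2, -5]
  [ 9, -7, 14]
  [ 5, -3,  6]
x^3 + 6*x^2 + 12*x + 8

Expanding det(x·I − A) (e.g. by cofactor expansion or by noting that A is similar to its Jordan form J, which has the same characteristic polynomial as A) gives
  χ_A(x) = x^3 + 6*x^2 + 12*x + 8
which factors as (x + 2)^3. The eigenvalues (with algebraic multiplicities) are λ = -2 with multiplicity 3.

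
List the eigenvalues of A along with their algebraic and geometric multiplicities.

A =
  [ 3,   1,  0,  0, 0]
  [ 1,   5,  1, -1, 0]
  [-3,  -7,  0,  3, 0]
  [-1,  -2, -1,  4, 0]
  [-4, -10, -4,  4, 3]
λ = 3: alg = 5, geom = 3

Step 1 — factor the characteristic polynomial to read off the algebraic multiplicities:
  χ_A(x) = (x - 3)^5

Step 2 — compute geometric multiplicities via the rank-nullity identity g(λ) = n − rank(A − λI):
  rank(A − (3)·I) = 2, so dim ker(A − (3)·I) = n − 2 = 3

Summary:
  λ = 3: algebraic multiplicity = 5, geometric multiplicity = 3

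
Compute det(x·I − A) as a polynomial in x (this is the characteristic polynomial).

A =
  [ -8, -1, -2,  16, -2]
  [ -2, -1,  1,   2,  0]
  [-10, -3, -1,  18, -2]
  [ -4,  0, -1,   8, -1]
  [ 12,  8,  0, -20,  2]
x^5

Expanding det(x·I − A) (e.g. by cofactor expansion or by noting that A is similar to its Jordan form J, which has the same characteristic polynomial as A) gives
  χ_A(x) = x^5
which factors as x^5. The eigenvalues (with algebraic multiplicities) are λ = 0 with multiplicity 5.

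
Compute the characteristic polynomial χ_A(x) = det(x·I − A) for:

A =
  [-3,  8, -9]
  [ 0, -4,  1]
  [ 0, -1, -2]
x^3 + 9*x^2 + 27*x + 27

Expanding det(x·I − A) (e.g. by cofactor expansion or by noting that A is similar to its Jordan form J, which has the same characteristic polynomial as A) gives
  χ_A(x) = x^3 + 9*x^2 + 27*x + 27
which factors as (x + 3)^3. The eigenvalues (with algebraic multiplicities) are λ = -3 with multiplicity 3.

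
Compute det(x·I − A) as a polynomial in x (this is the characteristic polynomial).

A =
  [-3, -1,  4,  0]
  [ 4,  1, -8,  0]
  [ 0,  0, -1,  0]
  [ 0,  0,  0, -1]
x^4 + 4*x^3 + 6*x^2 + 4*x + 1

Expanding det(x·I − A) (e.g. by cofactor expansion or by noting that A is similar to its Jordan form J, which has the same characteristic polynomial as A) gives
  χ_A(x) = x^4 + 4*x^3 + 6*x^2 + 4*x + 1
which factors as (x + 1)^4. The eigenvalues (with algebraic multiplicities) are λ = -1 with multiplicity 4.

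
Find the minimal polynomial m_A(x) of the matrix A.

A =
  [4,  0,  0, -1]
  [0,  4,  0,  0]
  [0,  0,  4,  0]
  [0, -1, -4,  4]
x^3 - 12*x^2 + 48*x - 64

The characteristic polynomial is χ_A(x) = (x - 4)^4, so the eigenvalues are known. The minimal polynomial is
  m_A(x) = Π_λ (x − λ)^{k_λ}
where k_λ is the size of the *largest* Jordan block for λ (equivalently, the smallest k with (A − λI)^k v = 0 for every generalised eigenvector v of λ).

  λ = 4: largest Jordan block has size 3, contributing (x − 4)^3

So m_A(x) = (x - 4)^3 = x^3 - 12*x^2 + 48*x - 64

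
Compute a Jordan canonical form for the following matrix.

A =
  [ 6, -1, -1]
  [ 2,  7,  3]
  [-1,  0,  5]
J_3(6)

The characteristic polynomial is
  det(x·I − A) = x^3 - 18*x^2 + 108*x - 216 = (x - 6)^3

Eigenvalues and multiplicities (the geometric multiplicity of λ is n − rank(A − λI), which equals the number of Jordan blocks for λ):
  λ = 6: algebraic multiplicity = 3, geometric multiplicity = 1

Determining the block sizes for each eigenvalue:
  λ = 6: one block (gm = 1), so the single block has size am = 3 → block sizes [3]

Assembling the blocks gives a Jordan form
J =
  [6, 1, 0]
  [0, 6, 1]
  [0, 0, 6]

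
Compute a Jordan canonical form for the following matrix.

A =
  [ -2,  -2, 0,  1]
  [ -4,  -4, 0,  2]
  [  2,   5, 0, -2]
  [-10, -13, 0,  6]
J_3(0) ⊕ J_1(0)

The characteristic polynomial is
  det(x·I − A) = x^4

Eigenvalues and multiplicities (the geometric multiplicity of λ is n − rank(A − λI), which equals the number of Jordan blocks for λ):
  λ = 0: algebraic multiplicity = 4, geometric multiplicity = 2

Determining the block sizes for each eigenvalue:
  λ = 0: with am = 4 and gm = 2, the partition is not yet determined (e.g. several partitions of 4 into 2 parts exist). Let N = A − (0)·I. Computing rank(N^1) = 2, rank(N^2) = 1, rank(N^3) = 0; the number of blocks of size ≥ j is rank(N^{j−1}) − rank(N^j), giving [2, 1, 1]. So we have 1 block(s) of size 3, 1 block(s) of size 1 → block sizes [3, 1]

Assembling the blocks gives a Jordan form
J =
  [0, 1, 0, 0]
  [0, 0, 1, 0]
  [0, 0, 0, 0]
  [0, 0, 0, 0]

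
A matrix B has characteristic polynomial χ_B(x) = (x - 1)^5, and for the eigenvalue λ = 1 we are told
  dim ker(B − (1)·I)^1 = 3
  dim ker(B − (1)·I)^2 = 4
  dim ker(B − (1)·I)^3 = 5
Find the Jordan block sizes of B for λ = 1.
Block sizes for λ = 1: [3, 1, 1]

From the dimensions of kernels of powers, the number of Jordan blocks of size at least j is d_j − d_{j−1} where d_j = dim ker(N^j) (with d_0 = 0). Computing the differences gives [3, 1, 1].
The number of blocks of size exactly k is (#blocks of size ≥ k) − (#blocks of size ≥ k + 1), so the partition is: 2 block(s) of size 1, 1 block(s) of size 3.
In nonincreasing order the block sizes are [3, 1, 1].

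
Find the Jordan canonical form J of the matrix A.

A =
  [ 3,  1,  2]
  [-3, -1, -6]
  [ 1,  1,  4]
J_2(2) ⊕ J_1(2)

The characteristic polynomial is
  det(x·I − A) = x^3 - 6*x^2 + 12*x - 8 = (x - 2)^3

Eigenvalues and multiplicities (the geometric multiplicity of λ is n − rank(A − λI), which equals the number of Jordan blocks for λ):
  λ = 2: algebraic multiplicity = 3, geometric multiplicity = 2

Determining the block sizes for each eigenvalue:
  λ = 2: 2 blocks summing to 3 forces exactly one block of size 2 and the rest size 1 → block sizes [2, 1]

Assembling the blocks gives a Jordan form
J =
  [2, 1, 0]
  [0, 2, 0]
  [0, 0, 2]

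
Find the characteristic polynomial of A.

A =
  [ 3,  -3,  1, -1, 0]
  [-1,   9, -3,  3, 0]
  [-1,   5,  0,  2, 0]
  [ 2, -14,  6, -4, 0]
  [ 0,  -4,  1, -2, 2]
x^5 - 10*x^4 + 40*x^3 - 80*x^2 + 80*x - 32

Expanding det(x·I − A) (e.g. by cofactor expansion or by noting that A is similar to its Jordan form J, which has the same characteristic polynomial as A) gives
  χ_A(x) = x^5 - 10*x^4 + 40*x^3 - 80*x^2 + 80*x - 32
which factors as (x - 2)^5. The eigenvalues (with algebraic multiplicities) are λ = 2 with multiplicity 5.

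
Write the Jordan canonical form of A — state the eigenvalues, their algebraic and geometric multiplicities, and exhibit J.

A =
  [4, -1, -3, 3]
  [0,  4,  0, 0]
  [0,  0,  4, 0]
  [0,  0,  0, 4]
J_2(4) ⊕ J_1(4) ⊕ J_1(4)

The characteristic polynomial is
  det(x·I − A) = x^4 - 16*x^3 + 96*x^2 - 256*x + 256 = (x - 4)^4

Eigenvalues and multiplicities (the geometric multiplicity of λ is n − rank(A − λI), which equals the number of Jordan blocks for λ):
  λ = 4: algebraic multiplicity = 4, geometric multiplicity = 3

Determining the block sizes for each eigenvalue:
  λ = 4: 3 blocks summing to 4 forces exactly one block of size 2 and the rest size 1 → block sizes [2, 1, 1]

Assembling the blocks gives a Jordan form
J =
  [4, 1, 0, 0]
  [0, 4, 0, 0]
  [0, 0, 4, 0]
  [0, 0, 0, 4]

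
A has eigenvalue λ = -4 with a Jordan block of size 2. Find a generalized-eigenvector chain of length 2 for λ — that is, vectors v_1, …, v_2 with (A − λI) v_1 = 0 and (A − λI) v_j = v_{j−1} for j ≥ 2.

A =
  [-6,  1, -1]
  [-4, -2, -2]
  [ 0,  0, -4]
A Jordan chain for λ = -4 of length 2:
v_1 = (-2, -4, 0)ᵀ
v_2 = (1, 0, 0)ᵀ

Let N = A − (-4)·I. We want v_2 with N^2 v_2 = 0 but N^1 v_2 ≠ 0; then v_{j-1} := N · v_j for j = 2, …, 2.

Pick v_2 = (1, 0, 0)ᵀ.
Then v_1 = N · v_2 = (-2, -4, 0)ᵀ.

Sanity check: (A − (-4)·I) v_1 = (0, 0, 0)ᵀ = 0. ✓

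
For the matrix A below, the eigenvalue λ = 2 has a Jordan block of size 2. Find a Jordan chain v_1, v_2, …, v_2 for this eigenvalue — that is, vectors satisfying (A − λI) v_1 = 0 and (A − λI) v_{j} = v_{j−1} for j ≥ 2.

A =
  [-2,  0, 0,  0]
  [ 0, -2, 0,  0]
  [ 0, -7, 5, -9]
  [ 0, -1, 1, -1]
A Jordan chain for λ = 2 of length 2:
v_1 = (0, 0, 3, 1)ᵀ
v_2 = (0, 0, 1, 0)ᵀ

Let N = A − (2)·I. We want v_2 with N^2 v_2 = 0 but N^1 v_2 ≠ 0; then v_{j-1} := N · v_j for j = 2, …, 2.

Pick v_2 = (0, 0, 1, 0)ᵀ.
Then v_1 = N · v_2 = (0, 0, 3, 1)ᵀ.

Sanity check: (A − (2)·I) v_1 = (0, 0, 0, 0)ᵀ = 0. ✓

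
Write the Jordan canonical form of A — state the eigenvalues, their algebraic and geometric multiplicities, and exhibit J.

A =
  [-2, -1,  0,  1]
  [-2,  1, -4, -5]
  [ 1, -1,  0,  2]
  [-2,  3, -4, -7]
J_2(-2) ⊕ J_2(-2)

The characteristic polynomial is
  det(x·I − A) = x^4 + 8*x^3 + 24*x^2 + 32*x + 16 = (x + 2)^4

Eigenvalues and multiplicities (the geometric multiplicity of λ is n − rank(A − λI), which equals the number of Jordan blocks for λ):
  λ = -2: algebraic multiplicity = 4, geometric multiplicity = 2

Determining the block sizes for each eigenvalue:
  λ = -2: with am = 4 and gm = 2, the partition is not yet determined (e.g. several partitions of 4 into 2 parts exist). Let N = A − (-2)·I. Computing rank(N^1) = 2, rank(N^2) = 0; the number of blocks of size ≥ j is rank(N^{j−1}) − rank(N^j), giving [2, 2]. So we have 2 block(s) of size 2 → block sizes [2, 2]

Assembling the blocks gives a Jordan form
J =
  [-2,  1,  0,  0]
  [ 0, -2,  0,  0]
  [ 0,  0, -2,  1]
  [ 0,  0,  0, -2]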